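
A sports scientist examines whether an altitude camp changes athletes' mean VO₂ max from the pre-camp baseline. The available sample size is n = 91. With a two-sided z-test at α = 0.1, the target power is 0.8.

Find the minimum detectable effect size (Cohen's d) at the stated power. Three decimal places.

d ≈ 0.261

Need Φ(δ − 1.645) = 0.8, so δ = 1.645 + 0.842 = 2.486.
(Lower-tail contribution to power is negligible for δ > 0.)
δ = d·√n ⇒ d = δ/√n = 2.486/√91 = 0.2607.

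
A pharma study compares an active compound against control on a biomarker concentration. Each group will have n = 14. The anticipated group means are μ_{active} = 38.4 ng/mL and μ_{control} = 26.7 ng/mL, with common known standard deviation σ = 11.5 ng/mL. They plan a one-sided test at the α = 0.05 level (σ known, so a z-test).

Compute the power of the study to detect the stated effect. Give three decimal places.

Standardized effect: d = |μ_{active} − μ_{control}| / σ = |38.4 − 26.7| / 11.5 = 1.0174
Noncentrality parameter: δ = d·√(n/2) = 1.0174 × √(14/2) = 2.6918
One-sided α = 0.05 → critical value z_{0.05} = 1.645.
Power = Φ(δ − 1.645) = Φ(1.047) = 0.8524.

Power ≈ 0.852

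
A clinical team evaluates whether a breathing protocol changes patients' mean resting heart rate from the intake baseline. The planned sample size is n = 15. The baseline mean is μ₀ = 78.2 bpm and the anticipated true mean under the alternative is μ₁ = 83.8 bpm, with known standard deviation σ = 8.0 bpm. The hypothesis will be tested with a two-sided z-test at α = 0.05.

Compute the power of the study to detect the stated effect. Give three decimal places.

Standardized effect: d = |μ₁ − μ₀| / σ = |83.8 − 78.2| / 8.0 = 0.7000
Noncentrality parameter: δ = d·√n = 0.7000 × √15 = 2.7111
Two-sided α = 0.05 → critical value z_{0.025} = 1.960.
Power = Φ(δ − 1.960) + Φ(−δ − 1.960) = Φ(0.751) + Φ(-4.671) = 0.7737 + 0.0000 = 0.7737.

Power ≈ 0.774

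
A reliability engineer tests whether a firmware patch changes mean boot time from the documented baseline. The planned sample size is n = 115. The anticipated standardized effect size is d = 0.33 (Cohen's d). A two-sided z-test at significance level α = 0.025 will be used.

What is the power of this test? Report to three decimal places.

Noncentrality parameter: δ = d·√n = 0.33 × √115 = 3.5389
Critical value for a two-sided test at α = 0.025: z_{α/2} = 2.241.
Power = Φ(δ − 2.241) + Φ(−δ − 2.241) = Φ(1.297) + Φ(-5.780) = 0.9028 + 0.0000 = 0.9028.

Power ≈ 0.903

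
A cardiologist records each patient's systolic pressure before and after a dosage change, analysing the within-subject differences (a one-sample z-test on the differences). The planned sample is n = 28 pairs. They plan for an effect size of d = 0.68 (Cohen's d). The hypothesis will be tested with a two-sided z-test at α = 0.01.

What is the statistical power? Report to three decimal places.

Noncentrality parameter: δ = d·√n = 0.68 × √28 = 3.5982
Critical value for a two-sided test at α = 0.01: z_{α/2} = 2.576.
Power = Φ(δ − 2.576) + Φ(−δ − 2.576) = Φ(1.022) + Φ(-6.174) = 0.8467 + 0.0000 = 0.8467.

Power ≈ 0.847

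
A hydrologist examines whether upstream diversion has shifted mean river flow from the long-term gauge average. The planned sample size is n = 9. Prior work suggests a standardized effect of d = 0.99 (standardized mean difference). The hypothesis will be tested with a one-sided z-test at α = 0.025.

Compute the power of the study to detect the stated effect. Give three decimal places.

Power ≈ 0.844

Noncentrality parameter: δ = d·√n = 0.99 × √9 = 2.9700
Critical value for a one-sided test at α = 0.025: z_α = 1.960.
Power = P(Z > 1.960 − δ) = Φ(1.010) = 0.8438.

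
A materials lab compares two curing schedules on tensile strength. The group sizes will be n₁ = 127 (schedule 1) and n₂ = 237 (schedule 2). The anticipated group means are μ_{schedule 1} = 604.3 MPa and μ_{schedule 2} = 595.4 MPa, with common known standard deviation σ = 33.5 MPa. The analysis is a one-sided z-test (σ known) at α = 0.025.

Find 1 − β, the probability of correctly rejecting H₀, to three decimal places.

Standardized effect: d = |μ_{schedule 1} − μ_{schedule 2}| / σ = |604.3 − 595.4| / 33.5 = 0.2657
Noncentrality parameter: δ = d / √(1/n₁ + 1/n₂) = 0.2657 / √(1/127 + 1/237) = 2.4159
One-sided α = 0.025 → critical value z_{0.025} = 1.960.
Power = Φ(δ − 1.960) = Φ(0.456) = 0.6758.

Power ≈ 0.676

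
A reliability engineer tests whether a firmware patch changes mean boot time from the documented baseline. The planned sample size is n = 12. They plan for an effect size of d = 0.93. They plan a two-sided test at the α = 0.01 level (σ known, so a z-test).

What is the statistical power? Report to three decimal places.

Power ≈ 0.741

Noncentrality parameter: δ = d·√n = 0.93 × √12 = 3.2216
Critical value for a two-sided test at α = 0.01: z_{α/2} = 2.576.
Power = Φ(δ − 2.576) + Φ(−δ − 2.576) = Φ(0.646) + Φ(-5.797) = 0.7408 + 0.0000 = 0.7408.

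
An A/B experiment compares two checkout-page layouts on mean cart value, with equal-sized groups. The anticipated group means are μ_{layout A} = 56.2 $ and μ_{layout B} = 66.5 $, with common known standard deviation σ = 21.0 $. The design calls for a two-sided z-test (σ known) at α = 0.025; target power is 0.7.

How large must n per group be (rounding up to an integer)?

n = 64 per group

Standardized effect: d = |μ_{layout A} − μ_{layout B}| / σ = |56.2 − 66.5| / 21.0 = 0.4905
For power 0.7 need Φ(δ − z_{0.0125}) = 0.7, so δ = z_{0.0125} + z_{0.30} = 2.241 + 0.524 = 2.766.
(Ignoring the negligible lower-tail rejection probability gives the usual closed-form inversion.)
δ = d·√(n/2) ⇒ n = 2(δ/d)² = 2 × (2.766 / 0.4905)² = 63.60.
Round up to the next whole unit.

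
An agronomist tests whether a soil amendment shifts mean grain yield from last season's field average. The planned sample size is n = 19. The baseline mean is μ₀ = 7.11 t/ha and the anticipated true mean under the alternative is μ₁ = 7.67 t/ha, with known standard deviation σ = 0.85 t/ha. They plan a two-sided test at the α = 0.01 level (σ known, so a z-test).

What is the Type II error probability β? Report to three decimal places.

β ≈ 0.384

Standardized effect: d = |μ₁ − μ₀| / σ = |7.67 − 7.11| / 0.85 = 0.6588
Noncentrality parameter: δ = d·√n = 0.6588 × √19 = 2.8717
Two-sided α = 0.01 → critical value z_{0.005} = 2.576.
Power = Φ(δ − 2.576) + Φ(−δ − 2.576) = Φ(0.296) + Φ(-5.448) = 0.6164 + 0.0000 = 0.6164.
Type II error: β = 1 − power = 1 − 0.6164 = 0.3836.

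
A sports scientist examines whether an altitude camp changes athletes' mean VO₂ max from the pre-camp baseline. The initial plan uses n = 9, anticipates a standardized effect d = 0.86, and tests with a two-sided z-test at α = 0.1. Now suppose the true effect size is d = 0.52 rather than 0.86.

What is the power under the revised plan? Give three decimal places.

Power ≈ 0.467

With d = 0.52: δ = d·√n = 0.52 × √9 = 1.5600. Critical value z_{0.05} = 1.645.
Revised power = Φ(δ − 1.645) + Φ(−δ − 1.645) = Φ(-0.085) + Φ(-3.205) = 0.4662 + 0.0007 = 0.4669.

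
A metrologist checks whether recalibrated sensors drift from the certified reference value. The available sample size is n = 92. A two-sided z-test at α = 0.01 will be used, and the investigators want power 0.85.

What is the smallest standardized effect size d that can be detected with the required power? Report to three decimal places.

d ≈ 0.377

Required noncentrality: δ = z_{0.005} + z_{0.15} = 2.576 + 1.036 = 3.612.
(The second rejection-region term Φ(−δ − z_{α/2}) is negligible and dropped.)
δ = d·√n ⇒ d = δ/√n = 3.612/√92 = 0.3766.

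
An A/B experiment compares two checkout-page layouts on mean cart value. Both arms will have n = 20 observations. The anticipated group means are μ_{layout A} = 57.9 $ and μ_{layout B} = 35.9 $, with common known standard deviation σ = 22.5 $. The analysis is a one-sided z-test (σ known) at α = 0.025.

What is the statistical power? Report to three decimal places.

Power ≈ 0.871

Standardized effect: d = |μ_{layout A} − μ_{layout B}| / σ = |57.9 − 35.9| / 22.5 = 0.9778
Noncentrality parameter: δ = d·√(n/2) = 0.9778 × √(20/2) = 3.0920
One-sided α = 0.025 → critical value z_{0.025} = 1.960.
Power = P(Z > 1.960 − δ) = Φ(1.132) = 0.8712.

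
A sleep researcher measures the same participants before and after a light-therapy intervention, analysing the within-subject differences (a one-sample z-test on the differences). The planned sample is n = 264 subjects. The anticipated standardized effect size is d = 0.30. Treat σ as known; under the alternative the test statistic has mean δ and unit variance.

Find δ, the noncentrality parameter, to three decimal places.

The noncentrality parameter scales effect size by the design's sample-size factor: δ = d·√n = 0.30 × √264 = 4.8744

δ ≈ 4.874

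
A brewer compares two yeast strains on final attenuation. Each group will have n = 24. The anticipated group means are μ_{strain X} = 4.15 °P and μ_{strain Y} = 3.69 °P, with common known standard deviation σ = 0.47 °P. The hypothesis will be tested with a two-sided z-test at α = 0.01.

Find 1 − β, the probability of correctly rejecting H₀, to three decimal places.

Standardized effect: d = |μ_{strain X} − μ_{strain Y}| / σ = |4.15 − 3.69| / 0.47 = 0.9787
Noncentrality parameter: δ = d·√(n/2) = 0.9787 × √(24/2) = 3.3904
Two-sided α = 0.01 → critical value z_{0.005} = 2.576.
Power = Φ(δ − 2.576) + Φ(−δ − 2.576) = Φ(0.815) + Φ(-5.966) = 0.7923 + 0.0000 = 0.7923.

Power ≈ 0.792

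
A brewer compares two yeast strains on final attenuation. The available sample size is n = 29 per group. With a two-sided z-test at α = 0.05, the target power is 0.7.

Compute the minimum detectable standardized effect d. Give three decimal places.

Need Φ(δ − 1.960) = 0.7, so δ = 1.960 + 0.524 = 2.484.
(Lower-tail contribution to power is negligible for δ > 0.)
δ = d·√(n/2) ⇒ d = δ/√(n/2) = 2.484/√(29/2) = 0.6524.

d ≈ 0.652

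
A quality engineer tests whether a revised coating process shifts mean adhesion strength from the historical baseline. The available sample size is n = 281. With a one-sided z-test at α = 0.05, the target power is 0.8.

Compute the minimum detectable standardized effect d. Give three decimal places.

d ≈ 0.148

Required noncentrality: δ = z_{0.05} + z_{0.20} = 1.645 + 0.842 = 2.486.
δ = d·√n ⇒ d = δ/√n = 2.486/√281 = 0.1483.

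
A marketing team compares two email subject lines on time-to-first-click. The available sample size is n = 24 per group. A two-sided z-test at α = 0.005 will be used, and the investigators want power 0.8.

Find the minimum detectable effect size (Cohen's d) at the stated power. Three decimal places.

Required noncentrality: δ = z_{0.0025} + z_{0.20} = 2.807 + 0.842 = 3.649.
(Lower-tail contribution to power is negligible for δ > 0.)
δ = d·√(n/2) ⇒ d = δ/√(n/2) = 3.649/√(24/2) = 1.0533.

d ≈ 1.053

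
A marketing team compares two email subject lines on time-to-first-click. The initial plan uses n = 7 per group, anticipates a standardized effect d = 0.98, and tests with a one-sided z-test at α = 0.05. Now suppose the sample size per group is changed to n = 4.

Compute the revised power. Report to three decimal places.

Power ≈ 0.398

With n = 4 per group: δ = d·√(n/2) = 0.98 × √(4/2) = 1.3859. Critical value z_{0.05} = 1.645.
Revised power = P(Z > 1.645 − δ) = Φ(-0.259) = 0.3978.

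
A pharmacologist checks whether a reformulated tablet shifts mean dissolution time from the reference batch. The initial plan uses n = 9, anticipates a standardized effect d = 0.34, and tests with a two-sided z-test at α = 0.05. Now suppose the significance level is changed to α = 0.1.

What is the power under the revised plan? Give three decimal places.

δ = d·√n = 0.34 × √9 = 1.0200 (unchanged). New critical value: z_{0.05} = 1.645.
Revised power = Φ(δ − 1.645) + Φ(−δ − 1.645) = Φ(-0.625) + Φ(-2.665) = 0.2660 + 0.0039 = 0.2699.

Power ≈ 0.270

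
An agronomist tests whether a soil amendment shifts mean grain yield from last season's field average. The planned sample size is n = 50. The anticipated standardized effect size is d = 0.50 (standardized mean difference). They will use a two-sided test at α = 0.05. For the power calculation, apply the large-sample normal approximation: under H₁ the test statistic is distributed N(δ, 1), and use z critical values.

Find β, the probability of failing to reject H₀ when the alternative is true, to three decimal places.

β ≈ 0.058

Noncentrality parameter: δ = d·√n = 0.50 × √50 = 3.5355
Two-sided α = 0.05 → critical value z_{0.025} = 1.960.
Power = Φ(δ − 1.960) + Φ(−δ − 1.960) = Φ(1.576) + Φ(-5.495) = 0.9424 + 0.0000 = 0.9424.
Type II error: β = 1 − power = 1 − 0.9424 = 0.0576.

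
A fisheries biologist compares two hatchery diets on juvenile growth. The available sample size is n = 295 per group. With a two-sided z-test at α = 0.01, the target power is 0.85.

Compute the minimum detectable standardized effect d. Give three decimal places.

d ≈ 0.297

Required noncentrality: δ = z_{0.005} + z_{0.15} = 2.576 + 1.036 = 3.612.
(Lower-tail contribution to power is negligible for δ > 0.)
δ = d·√(n/2) ⇒ d = δ/√(n/2) = 3.612/√(295/2) = 0.2974.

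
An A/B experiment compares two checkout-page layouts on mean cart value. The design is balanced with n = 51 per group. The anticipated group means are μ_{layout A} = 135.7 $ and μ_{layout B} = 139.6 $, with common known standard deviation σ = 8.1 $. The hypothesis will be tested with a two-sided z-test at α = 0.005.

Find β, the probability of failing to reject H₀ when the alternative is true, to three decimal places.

Standardized effect: d = |μ_{layout A} − μ_{layout B}| / σ = |135.7 − 139.6| / 8.1 = 0.4815
Noncentrality parameter: δ = d·√(n/2) = 0.4815 × √(51/2) = 2.4314
Critical value for a two-sided test at α = 0.005: z_{α/2} = 2.807.
Power = Φ(δ − 2.807) + Φ(−δ − 2.807) = Φ(-0.376) + Φ(-5.238) = 0.3536 + 0.0000 = 0.3536.
Type II error: β = 1 − power = 1 − 0.3536 = 0.6464.

β ≈ 0.646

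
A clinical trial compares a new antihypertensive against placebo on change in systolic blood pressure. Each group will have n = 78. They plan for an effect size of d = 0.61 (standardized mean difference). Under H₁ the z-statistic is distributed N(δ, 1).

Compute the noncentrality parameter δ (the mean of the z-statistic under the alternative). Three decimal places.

δ ≈ 3.809

δ = d·√(n/2) = 0.61 × √(78/2) = 3.8094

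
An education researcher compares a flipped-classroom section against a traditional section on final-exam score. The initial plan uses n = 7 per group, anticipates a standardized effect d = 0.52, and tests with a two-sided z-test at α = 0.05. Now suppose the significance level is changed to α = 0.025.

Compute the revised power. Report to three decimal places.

δ = d·√(n/2) = 0.52 × √(7/2) = 0.9728 (unchanged). New critical value: z_{0.0125} = 2.241.
Revised power = Φ(δ − 2.241) + Φ(−δ − 2.241) = Φ(-1.269) + Φ(-3.214) = 0.1023 + 0.0007 = 0.1030.

Power ≈ 0.103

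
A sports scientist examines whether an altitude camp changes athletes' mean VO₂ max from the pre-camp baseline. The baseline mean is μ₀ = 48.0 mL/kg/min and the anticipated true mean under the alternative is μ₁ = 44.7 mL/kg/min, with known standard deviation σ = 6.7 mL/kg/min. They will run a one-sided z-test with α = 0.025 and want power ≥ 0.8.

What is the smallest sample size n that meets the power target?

n = 33

Standardized effect: d = |μ₁ − μ₀| / σ = |44.7 − 48.0| / 6.7 = 0.4925
Set Φ(δ − 1.960) = 0.8; then δ − 1.960 = Φ⁻¹(0.8) = 0.842, giving δ = 2.802.
δ = d·√n ⇒ n = (δ/d)² = (2.802 / 0.4925)² = 32.35.
Round up to the next whole unit.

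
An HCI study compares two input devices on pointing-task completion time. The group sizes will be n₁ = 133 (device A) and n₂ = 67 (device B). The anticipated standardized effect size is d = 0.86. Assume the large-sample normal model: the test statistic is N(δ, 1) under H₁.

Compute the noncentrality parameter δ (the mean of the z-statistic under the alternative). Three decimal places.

δ ≈ 5.740

δ = d / √(1/n₁ + 1/n₂) = 0.86 / √(1/133 + 1/67) = 5.7405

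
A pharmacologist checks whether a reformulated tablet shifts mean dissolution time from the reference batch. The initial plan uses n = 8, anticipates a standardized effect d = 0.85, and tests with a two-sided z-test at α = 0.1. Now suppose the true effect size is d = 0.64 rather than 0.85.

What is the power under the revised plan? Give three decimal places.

Power ≈ 0.566

With d = 0.64: δ = d·√n = 0.64 × √8 = 1.8102. Critical value z_{0.05} = 1.645.
Revised power = Φ(δ − 1.645) + Φ(−δ − 1.645) = Φ(0.165) + Φ(-3.455) = 0.5657 + 0.0003 = 0.5659.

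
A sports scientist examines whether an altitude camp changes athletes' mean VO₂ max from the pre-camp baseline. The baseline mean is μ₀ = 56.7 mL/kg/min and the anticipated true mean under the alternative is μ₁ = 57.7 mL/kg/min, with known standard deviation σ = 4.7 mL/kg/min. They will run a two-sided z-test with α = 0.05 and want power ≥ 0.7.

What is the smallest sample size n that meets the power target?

Standardized effect: d = |μ₁ − μ₀| / σ = |57.7 − 56.7| / 4.7 = 0.2128
For power 0.7 need Φ(δ − z_{0.025}) = 0.7, so δ = z_{0.025} + z_{0.30} = 1.960 + 0.524 = 2.484.
(Ignoring the negligible lower-tail rejection probability gives the usual closed-form inversion.)
δ = d·√n ⇒ n = (δ/d)² = (2.484 / 0.2128)² = 136.34.
Rounding up, n = 137.

n = 137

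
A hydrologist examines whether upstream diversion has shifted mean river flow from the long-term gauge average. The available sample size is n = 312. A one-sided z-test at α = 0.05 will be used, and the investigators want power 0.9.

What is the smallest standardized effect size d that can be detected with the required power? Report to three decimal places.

d ≈ 0.166

Need Φ(δ − 1.645) = 0.9, so δ = 1.645 + 1.282 = 2.926.
δ = d·√n ⇒ d = δ/√n = 2.926/√312 = 0.1657.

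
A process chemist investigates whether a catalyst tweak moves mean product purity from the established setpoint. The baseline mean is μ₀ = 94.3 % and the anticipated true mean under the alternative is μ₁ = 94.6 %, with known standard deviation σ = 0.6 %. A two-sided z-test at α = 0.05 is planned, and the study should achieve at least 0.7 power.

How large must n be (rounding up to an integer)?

n = 25

Standardized effect: d = |μ₁ − μ₀| / σ = |94.6 − 94.3| / 0.6 = 0.5000
For power 0.7 need Φ(δ − z_{0.025}) = 0.7, so δ = z_{0.025} + z_{0.30} = 1.960 + 0.524 = 2.484.
(The Φ(−δ − z_{α/2}) term is vanishingly small for δ > 0 and is dropped in the standard sample-size formula.)
δ = d·√n ⇒ n = (δ/d)² = (2.484 / 0.5000)² = 24.69.
Round up to the next whole unit.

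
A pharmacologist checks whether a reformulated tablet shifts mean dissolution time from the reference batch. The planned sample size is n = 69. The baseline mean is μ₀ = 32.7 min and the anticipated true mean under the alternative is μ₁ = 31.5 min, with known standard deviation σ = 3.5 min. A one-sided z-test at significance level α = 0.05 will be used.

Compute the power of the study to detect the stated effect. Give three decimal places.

Power ≈ 0.886

Standardized effect: d = |μ₁ − μ₀| / σ = |31.5 − 32.7| / 3.5 = 0.3429
Noncentrality parameter: λ = d·√n = 0.3429 × √69 = 2.8480
One-sided α = 0.05 → critical value z_{0.05} = 1.645.
Power = Φ(λ − 1.645) = Φ(1.203) = 0.8855.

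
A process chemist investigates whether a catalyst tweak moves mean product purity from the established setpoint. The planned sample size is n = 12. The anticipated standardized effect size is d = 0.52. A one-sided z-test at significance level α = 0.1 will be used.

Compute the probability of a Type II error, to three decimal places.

Noncentrality parameter: δ = d·√n = 0.52 × √12 = 1.8013
Critical value for a one-sided test at α = 0.1: z_α = 1.282.
Power = P(Z > 1.282 − δ) = Φ(0.520) = 0.6984.
Type II error: β = 1 − power = 1 − 0.6984 = 0.3016.

β ≈ 0.302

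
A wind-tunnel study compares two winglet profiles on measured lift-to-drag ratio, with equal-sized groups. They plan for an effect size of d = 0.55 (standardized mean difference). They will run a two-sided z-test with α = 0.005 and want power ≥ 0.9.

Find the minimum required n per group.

For power 0.9 need Φ(δ − z_{0.0025}) = 0.9, so δ = z_{0.0025} + z_{0.10} = 2.807 + 1.282 = 4.089.
(Ignoring the negligible lower-tail rejection probability gives the usual closed-form inversion.)
δ = d·√(n/2) ⇒ n = 2(δ/d)² = 2 × (4.089 / 0.55)² = 110.52.
Round up to the next whole unit.

n = 111 per group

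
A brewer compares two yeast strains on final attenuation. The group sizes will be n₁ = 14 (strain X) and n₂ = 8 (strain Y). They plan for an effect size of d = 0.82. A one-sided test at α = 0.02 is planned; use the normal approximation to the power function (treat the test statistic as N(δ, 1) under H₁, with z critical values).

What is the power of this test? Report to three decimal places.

Noncentrality parameter: δ = d / √(1/n₁ + 1/n₂) = 0.82 / √(1/14 + 1/8) = 1.8502
Critical value for a one-sided test at α = 0.02: z_α = 2.054.
Power = P(Z > 2.054 − δ) = Φ(-0.204) = 0.4193.

Power ≈ 0.419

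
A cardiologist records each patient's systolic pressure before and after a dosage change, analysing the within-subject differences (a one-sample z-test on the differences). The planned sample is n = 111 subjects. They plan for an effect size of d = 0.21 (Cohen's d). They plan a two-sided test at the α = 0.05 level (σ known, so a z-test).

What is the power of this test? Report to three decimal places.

Power ≈ 0.600

Noncentrality parameter: δ = d·√n = 0.21 × √111 = 2.2125
Two-sided α = 0.05 → critical value z_{0.025} = 1.960.
Power = Φ(δ − 1.960) + Φ(−δ − 1.960) = Φ(0.253) + Φ(-4.172) = 0.5997 + 0.0000 = 0.5997.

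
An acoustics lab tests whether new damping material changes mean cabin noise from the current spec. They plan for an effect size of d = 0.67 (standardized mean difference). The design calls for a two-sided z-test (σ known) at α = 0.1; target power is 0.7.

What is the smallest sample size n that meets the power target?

n = 11

For power 0.7 need Φ(δ − z_{0.05}) = 0.7, so δ = z_{0.05} + z_{0.30} = 1.645 + 0.524 = 2.169.
(The Φ(−δ − z_{α/2}) term is vanishingly small for δ > 0 and is dropped in the standard sample-size formula.)
δ = d·√n ⇒ n = (δ/d)² = (2.169 / 0.67)² = 10.48.
Round up to the next whole unit.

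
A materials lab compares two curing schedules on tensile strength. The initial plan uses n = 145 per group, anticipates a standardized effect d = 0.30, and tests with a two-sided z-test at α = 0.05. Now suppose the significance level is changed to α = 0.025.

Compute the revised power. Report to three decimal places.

δ = d·√(n/2) = 0.30 × √(145/2) = 2.5544 (unchanged). New critical value: z_{0.0125} = 2.241.
Revised power = Φ(δ − 2.241) + Φ(−δ − 2.241) = Φ(0.313) + Φ(-4.796) = 0.6229 + 0.0000 = 0.6229.

Power ≈ 0.623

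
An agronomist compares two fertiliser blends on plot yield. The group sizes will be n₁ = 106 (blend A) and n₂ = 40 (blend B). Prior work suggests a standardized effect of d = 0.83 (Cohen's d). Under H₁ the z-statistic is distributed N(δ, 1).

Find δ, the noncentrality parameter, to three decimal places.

δ = d / √(1/n₁ + 1/n₂) = 0.83 / √(1/106 + 1/40) = 4.4729

δ ≈ 4.473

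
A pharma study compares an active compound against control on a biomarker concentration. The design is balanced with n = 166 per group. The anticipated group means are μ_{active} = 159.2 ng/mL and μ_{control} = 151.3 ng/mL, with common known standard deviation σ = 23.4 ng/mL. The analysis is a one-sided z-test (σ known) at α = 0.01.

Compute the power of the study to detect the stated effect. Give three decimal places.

Standardized effect: d = |μ_{active} − μ_{control}| / σ = |159.2 − 151.3| / 23.4 = 0.3376
Noncentrality parameter: δ = d·√(n/2) = 0.3376 × √(166/2) = 3.0757
One-sided α = 0.01 → critical value z_{0.01} = 2.326.
Power = Φ(δ − 2.326) = Φ(0.749) = 0.7732.

Power ≈ 0.773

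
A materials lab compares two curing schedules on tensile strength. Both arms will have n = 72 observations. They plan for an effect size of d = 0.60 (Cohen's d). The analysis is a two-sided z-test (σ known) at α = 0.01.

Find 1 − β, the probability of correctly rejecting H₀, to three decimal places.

Noncentrality parameter: δ = d·√(n/2) = 0.60 × √(72/2) = 3.6000
Critical value for a two-sided test at α = 0.01: z_{α/2} = 2.576.
Power = Φ(δ − 2.576) + Φ(−δ − 2.576) = Φ(1.024) + Φ(-6.176) = 0.8471 + 0.0000 = 0.8471.

Power ≈ 0.847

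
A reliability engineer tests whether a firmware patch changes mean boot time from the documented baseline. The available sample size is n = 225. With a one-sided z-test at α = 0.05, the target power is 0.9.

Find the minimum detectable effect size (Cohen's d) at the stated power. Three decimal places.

d ≈ 0.195

Need Φ(δ − 1.645) = 0.9, so δ = 1.645 + 1.282 = 2.926.
δ = d·√n ⇒ d = δ/√n = 2.926/√225 = 0.1951.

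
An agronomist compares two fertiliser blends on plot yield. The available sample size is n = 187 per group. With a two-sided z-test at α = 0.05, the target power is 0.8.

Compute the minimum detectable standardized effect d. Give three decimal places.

Required noncentrality: δ = z_{0.025} + z_{0.20} = 1.960 + 0.842 = 2.802.
(Lower-tail contribution to power is negligible for δ > 0.)
δ = d·√(n/2) ⇒ d = δ/√(n/2) = 2.802/√(187/2) = 0.2897.

d ≈ 0.290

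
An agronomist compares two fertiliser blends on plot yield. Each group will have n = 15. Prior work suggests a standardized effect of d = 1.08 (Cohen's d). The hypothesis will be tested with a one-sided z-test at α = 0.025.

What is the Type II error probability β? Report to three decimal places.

β ≈ 0.159

Noncentrality parameter: δ = d·√(n/2) = 1.08 × √(15/2) = 2.9577
Critical value for a one-sided test at α = 0.025: z_α = 1.960.
Power = P(Z > 1.960 − δ) = Φ(0.998) = 0.8408.
Type II error: β = 1 − power = 1 − 0.8408 = 0.1592.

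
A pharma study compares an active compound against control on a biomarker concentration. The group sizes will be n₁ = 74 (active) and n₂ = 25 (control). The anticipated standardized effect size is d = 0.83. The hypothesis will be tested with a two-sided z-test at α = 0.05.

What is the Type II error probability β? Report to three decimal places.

β ≈ 0.052

Noncentrality parameter: δ = d / √(1/n₁ + 1/n₂) = 0.83 / √(1/74 + 1/25) = 3.5879
Two-sided α = 0.05 → critical value z_{0.025} = 1.960.
Power = Φ(δ − 1.960) + Φ(−δ − 1.960) = Φ(1.628) + Φ(-5.548) = 0.9482 + 0.0000 = 0.9482.
Type II error: β = 1 − power = 1 − 0.9482 = 0.0518.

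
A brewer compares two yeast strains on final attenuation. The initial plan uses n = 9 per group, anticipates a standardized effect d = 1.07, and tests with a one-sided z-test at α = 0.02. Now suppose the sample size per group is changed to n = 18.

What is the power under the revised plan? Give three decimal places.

Power ≈ 0.876

With n = 18 per group: δ = d·√(n/2) = 1.07 × √(18/2) = 3.2100. Critical value z_{0.02} = 2.054.
Revised power = P(Z > 2.054 − δ) = Φ(1.156) = 0.8762.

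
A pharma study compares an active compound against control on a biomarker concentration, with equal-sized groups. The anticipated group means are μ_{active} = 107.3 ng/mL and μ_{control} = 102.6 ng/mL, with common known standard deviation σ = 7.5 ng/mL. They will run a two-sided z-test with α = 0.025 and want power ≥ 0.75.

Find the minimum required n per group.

Standardized effect: d = |μ_{active} − μ_{control}| / σ = |107.3 − 102.6| / 7.5 = 0.6267
Set Φ(δ − 2.241) = 0.75; then δ − 2.241 = Φ⁻¹(0.75) = 0.674, giving δ = 2.916.
(The Φ(−δ − z_{α/2}) term is vanishingly small for δ > 0 and is dropped in the standard sample-size formula.)
δ = d·√(n/2) ⇒ n = 2(δ/d)² = 2 × (2.916 / 0.6267)² = 43.30.
Round up to the next whole unit.

n = 44 per group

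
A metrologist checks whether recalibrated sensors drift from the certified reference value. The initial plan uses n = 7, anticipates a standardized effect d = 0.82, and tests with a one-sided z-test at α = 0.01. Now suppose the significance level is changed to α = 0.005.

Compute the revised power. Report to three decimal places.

Power ≈ 0.342

δ = d·√n = 0.82 × √7 = 2.1695 (unchanged). New critical value: z_{0.005} = 2.576.
Revised power = Φ(δ − 2.576) = Φ(-0.406) = 0.3423.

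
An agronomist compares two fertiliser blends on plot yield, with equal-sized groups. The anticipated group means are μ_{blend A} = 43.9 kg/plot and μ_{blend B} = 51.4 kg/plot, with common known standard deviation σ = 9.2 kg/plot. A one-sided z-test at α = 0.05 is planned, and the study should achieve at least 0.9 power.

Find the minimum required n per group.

n = 26 per group

Standardized effect: d = |μ_{blend A} − μ_{blend B}| / σ = |43.9 − 51.4| / 9.2 = 0.8152
For power 0.9 need Φ(δ − z_{0.05}) = 0.9, so δ = z_{0.05} + z_{0.10} = 1.645 + 1.282 = 2.926.
δ = d·√(n/2) ⇒ n = 2(δ/d)² = 2 × (2.926 / 0.8152)² = 25.77.
Rounding up, n = 26 per group.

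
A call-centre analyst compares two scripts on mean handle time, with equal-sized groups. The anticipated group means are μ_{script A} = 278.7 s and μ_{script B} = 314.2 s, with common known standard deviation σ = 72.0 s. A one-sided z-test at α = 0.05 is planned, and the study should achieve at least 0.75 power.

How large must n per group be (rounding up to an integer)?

Standardized effect: d = |μ_{script A} − μ_{script B}| / σ = |278.7 − 314.2| / 72.0 = 0.4931
Set Φ(δ − 1.645) = 0.75; then δ − 1.645 = Φ⁻¹(0.75) = 0.674, giving δ = 2.319.
δ = d·√(n/2) ⇒ n = 2(δ/d)² = 2 × (2.319 / 0.4931)² = 44.26.
Rounding up, n = 45 per group.

n = 45 per group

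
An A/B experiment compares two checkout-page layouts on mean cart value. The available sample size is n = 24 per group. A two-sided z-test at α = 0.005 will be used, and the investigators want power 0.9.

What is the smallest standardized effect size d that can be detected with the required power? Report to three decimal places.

d ≈ 1.180

Required noncentrality: δ = z_{0.0025} + z_{0.10} = 2.807 + 1.282 = 4.089.
(Lower-tail contribution to power is negligible for δ > 0.)
δ = d·√(n/2) ⇒ d = δ/√(n/2) = 4.089/√(24/2) = 1.1803.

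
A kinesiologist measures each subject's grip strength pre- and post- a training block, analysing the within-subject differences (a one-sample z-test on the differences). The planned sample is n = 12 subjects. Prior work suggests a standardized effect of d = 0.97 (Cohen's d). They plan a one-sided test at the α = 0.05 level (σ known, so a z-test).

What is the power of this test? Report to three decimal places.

Noncentrality parameter: δ = d·√n = 0.97 × √12 = 3.3602
Critical value for a one-sided test at α = 0.05: z_α = 1.645.
Power = Φ(δ − 1.645) = Φ(1.715) = 0.9569.

Power ≈ 0.957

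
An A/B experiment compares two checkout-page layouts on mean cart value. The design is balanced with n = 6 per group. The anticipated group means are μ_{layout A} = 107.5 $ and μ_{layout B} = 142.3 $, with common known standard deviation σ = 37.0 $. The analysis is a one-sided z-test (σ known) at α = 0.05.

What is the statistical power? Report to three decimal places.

Standardized effect: d = |μ_{layout A} − μ_{layout B}| / σ = |107.5 − 142.3| / 37.0 = 0.9405
Noncentrality parameter: δ = d·√(n/2) = 0.9405 × √(6/2) = 1.6291
One-sided α = 0.05 → critical value z_{0.05} = 1.645.
Power = Φ(δ − 1.645) = Φ(-0.016) = 0.4937.

Power ≈ 0.494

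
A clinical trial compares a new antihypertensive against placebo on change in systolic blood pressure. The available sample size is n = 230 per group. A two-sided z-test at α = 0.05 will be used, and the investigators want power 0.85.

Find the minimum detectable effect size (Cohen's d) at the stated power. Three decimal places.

d ≈ 0.279

Need Φ(δ − 1.960) = 0.85, so δ = 1.960 + 1.036 = 2.996.
(Lower-tail contribution to power is negligible for δ > 0.)
δ = d·√(n/2) ⇒ d = δ/√(n/2) = 2.996/√(230/2) = 0.2794.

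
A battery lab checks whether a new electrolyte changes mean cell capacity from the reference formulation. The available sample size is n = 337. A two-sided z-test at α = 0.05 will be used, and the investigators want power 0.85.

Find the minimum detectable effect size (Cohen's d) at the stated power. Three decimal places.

Required noncentrality: δ = z_{0.025} + z_{0.15} = 1.960 + 1.036 = 2.996.
(Lower-tail contribution to power is negligible for δ > 0.)
δ = d·√n ⇒ d = δ/√n = 2.996/√337 = 0.1632.

d ≈ 0.163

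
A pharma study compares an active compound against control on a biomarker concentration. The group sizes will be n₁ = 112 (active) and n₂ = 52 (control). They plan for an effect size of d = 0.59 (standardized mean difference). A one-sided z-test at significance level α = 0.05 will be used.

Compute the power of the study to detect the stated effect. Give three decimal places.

Noncentrality parameter: δ = d / √(1/n₁ + 1/n₂) = 0.59 / √(1/112 + 1/52) = 3.5159
One-sided α = 0.05 → critical value z_{0.05} = 1.645.
Power = Φ(δ − 1.645) = Φ(1.871) = 0.9693.

Power ≈ 0.969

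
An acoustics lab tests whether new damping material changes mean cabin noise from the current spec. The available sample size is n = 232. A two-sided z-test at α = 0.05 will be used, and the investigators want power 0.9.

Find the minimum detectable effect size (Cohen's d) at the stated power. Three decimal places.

Need Φ(δ − 1.960) = 0.9, so δ = 1.960 + 1.282 = 3.242.
(The second rejection-region term Φ(−δ − z_{α/2}) is negligible and dropped.)
δ = d·√n ⇒ d = δ/√n = 3.242/√232 = 0.2128.

d ≈ 0.213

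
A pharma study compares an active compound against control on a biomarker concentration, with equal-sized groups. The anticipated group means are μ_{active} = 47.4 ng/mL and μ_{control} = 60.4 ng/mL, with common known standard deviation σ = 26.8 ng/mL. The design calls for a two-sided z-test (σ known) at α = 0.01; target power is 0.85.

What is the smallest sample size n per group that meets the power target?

Standardized effect: d = |μ_{active} − μ_{control}| / σ = |47.4 − 60.4| / 26.8 = 0.4851
For power 0.85 need Φ(δ − z_{0.005}) = 0.85, so δ = z_{0.005} + z_{0.15} = 2.576 + 1.036 = 3.612.
(Ignoring the negligible lower-tail rejection probability gives the usual closed-form inversion.)
δ = d·√(n/2) ⇒ n = 2(δ/d)² = 2 × (3.612 / 0.4851)² = 110.91.
Rounding up, n = 111 per group.

n = 111 per group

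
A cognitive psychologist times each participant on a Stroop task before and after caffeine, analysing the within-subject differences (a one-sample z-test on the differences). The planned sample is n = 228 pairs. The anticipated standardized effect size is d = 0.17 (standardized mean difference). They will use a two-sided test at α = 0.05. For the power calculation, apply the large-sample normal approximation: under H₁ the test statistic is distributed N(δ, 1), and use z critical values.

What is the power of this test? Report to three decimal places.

Noncentrality parameter: δ = d·√n = 0.17 × √228 = 2.5669
Two-sided α = 0.05 → critical value z_{0.025} = 1.960.
Power = Φ(δ − 1.960) + Φ(−δ − 1.960) = Φ(0.607) + Φ(-4.527) = 0.7281 + 0.0000 = 0.7281.

Power ≈ 0.728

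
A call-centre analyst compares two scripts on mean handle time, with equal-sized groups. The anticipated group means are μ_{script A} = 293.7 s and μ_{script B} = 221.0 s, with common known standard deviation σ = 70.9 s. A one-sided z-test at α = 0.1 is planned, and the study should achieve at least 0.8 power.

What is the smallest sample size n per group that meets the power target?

Standardized effect: d = |μ_{script A} − μ_{script B}| / σ = |293.7 − 221.0| / 70.9 = 1.0254
For power 0.8 need Φ(δ − z_{0.1}) = 0.8, so δ = z_{0.1} + z_{0.20} = 1.282 + 0.842 = 2.123.
δ = d·√(n/2) ⇒ n = 2(δ/d)² = 2 × (2.123 / 1.0254)² = 8.57.
Rounding up, n = 9 per group.

n = 9 per group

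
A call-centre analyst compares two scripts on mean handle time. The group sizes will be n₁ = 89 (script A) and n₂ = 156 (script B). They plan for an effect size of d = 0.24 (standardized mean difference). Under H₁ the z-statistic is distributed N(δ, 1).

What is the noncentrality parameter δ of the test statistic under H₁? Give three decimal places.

δ ≈ 1.807

The noncentrality parameter scales effect size by the design's sample-size factor: δ = d / √(1/n₁ + 1/n₂) = 0.24 / √(1/89 + 1/156) = 1.8067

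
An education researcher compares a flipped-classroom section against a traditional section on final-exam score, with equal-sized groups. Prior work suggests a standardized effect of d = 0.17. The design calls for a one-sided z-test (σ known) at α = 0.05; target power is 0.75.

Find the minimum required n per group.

n = 373 per group

For power 0.75 need Φ(δ − z_{0.05}) = 0.75, so δ = z_{0.05} + z_{0.25} = 1.645 + 0.674 = 2.319.
δ = d·√(n/2) ⇒ n = 2(δ/d)² = 2 × (2.319 / 0.17)² = 372.27.
Rounding up, n = 373 per group.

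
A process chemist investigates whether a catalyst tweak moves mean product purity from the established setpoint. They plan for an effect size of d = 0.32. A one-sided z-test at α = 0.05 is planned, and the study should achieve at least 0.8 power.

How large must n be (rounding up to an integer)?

Set Φ(δ − 1.645) = 0.8; then δ − 1.645 = Φ⁻¹(0.8) = 0.842, giving δ = 2.486.
δ = d·√n ⇒ n = (δ/d)² = (2.486 / 0.32)² = 60.38.
Round up to the next whole unit.

n = 61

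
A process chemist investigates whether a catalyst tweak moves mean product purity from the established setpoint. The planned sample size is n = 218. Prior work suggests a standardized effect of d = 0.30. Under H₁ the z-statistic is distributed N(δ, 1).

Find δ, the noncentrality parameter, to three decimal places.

δ ≈ 4.429

δ = d·√n = 0.30 × √218 = 4.4294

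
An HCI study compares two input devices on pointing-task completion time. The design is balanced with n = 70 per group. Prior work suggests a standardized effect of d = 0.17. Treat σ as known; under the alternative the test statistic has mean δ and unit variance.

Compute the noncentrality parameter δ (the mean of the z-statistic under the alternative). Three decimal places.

δ ≈ 1.006

The noncentrality parameter scales effect size by the design's sample-size factor: δ = d·√(n/2) = 0.17 × √(70/2) = 1.0057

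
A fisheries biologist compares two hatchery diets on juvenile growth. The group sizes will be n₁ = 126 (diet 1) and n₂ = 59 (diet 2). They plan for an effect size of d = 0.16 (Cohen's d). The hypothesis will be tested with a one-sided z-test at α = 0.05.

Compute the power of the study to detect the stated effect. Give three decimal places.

Noncentrality parameter: δ = d / √(1/n₁ + 1/n₂) = 0.16 / √(1/126 + 1/59) = 1.0143
One-sided α = 0.05 → critical value z_{0.05} = 1.645.
Power = Φ(δ − 1.645) = Φ(-0.631) = 0.2642.

Power ≈ 0.264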